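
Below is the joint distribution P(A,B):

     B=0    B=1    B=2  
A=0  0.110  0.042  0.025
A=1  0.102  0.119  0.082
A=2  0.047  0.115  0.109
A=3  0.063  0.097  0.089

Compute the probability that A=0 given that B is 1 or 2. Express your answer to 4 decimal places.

P(B=1) = 0.042 + 0.119 + 0.115 + 0.097 = 0.373.
P(B=2) = 0.025 + 0.082 + 0.109 + 0.089 = 0.305.
P(B ∈ {1, 2}) = 0.373 + 0.305 = 0.678; P(A=0, B ∈ {1, 2}) = 0.042 + 0.025 = 0.067.
P(A=0 | B ∈ {1, 2}) = 0.067/0.678 = 0.0988.

0.0988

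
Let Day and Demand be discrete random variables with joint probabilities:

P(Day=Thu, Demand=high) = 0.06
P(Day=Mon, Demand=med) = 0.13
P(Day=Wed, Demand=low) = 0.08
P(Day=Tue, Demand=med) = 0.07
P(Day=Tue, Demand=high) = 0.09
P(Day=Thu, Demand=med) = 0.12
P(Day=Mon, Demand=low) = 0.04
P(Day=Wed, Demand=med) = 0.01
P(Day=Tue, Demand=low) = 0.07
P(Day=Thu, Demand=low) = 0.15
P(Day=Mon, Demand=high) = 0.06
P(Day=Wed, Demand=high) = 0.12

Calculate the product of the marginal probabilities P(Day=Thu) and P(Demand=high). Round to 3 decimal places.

0.109

P(Day=Thu) = 0.15 + 0.12 + 0.06 = 0.33.
P(Demand=high) = 0.06 + 0.09 + 0.12 + 0.06 = 0.33.
Product: 0.33 × 0.33 = 0.109.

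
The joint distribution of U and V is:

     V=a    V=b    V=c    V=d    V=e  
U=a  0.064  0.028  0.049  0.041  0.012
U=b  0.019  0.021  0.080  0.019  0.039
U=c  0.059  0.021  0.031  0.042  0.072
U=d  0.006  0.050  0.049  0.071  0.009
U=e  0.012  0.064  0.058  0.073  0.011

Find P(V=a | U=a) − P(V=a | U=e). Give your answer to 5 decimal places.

P(U=a) = 0.064 + 0.028 + 0.049 + 0.041 + 0.012 = 0.194; P(V=a | U=a) = 0.064/0.194 = 0.329897.
P(U=e) = 0.012 + 0.064 + 0.058 + 0.073 + 0.011 = 0.218; P(V=a | U=e) = 0.012/0.218 = 0.055046.
Difference = 0.27485.

0.27485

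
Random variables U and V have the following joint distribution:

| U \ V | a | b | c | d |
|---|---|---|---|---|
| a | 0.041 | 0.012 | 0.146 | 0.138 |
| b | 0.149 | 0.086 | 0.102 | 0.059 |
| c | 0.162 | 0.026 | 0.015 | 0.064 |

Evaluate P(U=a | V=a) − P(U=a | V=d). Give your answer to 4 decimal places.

P(V=a) = 0.041 + 0.149 + 0.162 = 0.352; P(U=a | V=a) = 0.041/0.352 = 0.11648.
P(V=d) = 0.138 + 0.059 + 0.064 = 0.261; P(U=a | V=d) = 0.138/0.261 = 0.52874.
Difference = -0.4123.

-0.4123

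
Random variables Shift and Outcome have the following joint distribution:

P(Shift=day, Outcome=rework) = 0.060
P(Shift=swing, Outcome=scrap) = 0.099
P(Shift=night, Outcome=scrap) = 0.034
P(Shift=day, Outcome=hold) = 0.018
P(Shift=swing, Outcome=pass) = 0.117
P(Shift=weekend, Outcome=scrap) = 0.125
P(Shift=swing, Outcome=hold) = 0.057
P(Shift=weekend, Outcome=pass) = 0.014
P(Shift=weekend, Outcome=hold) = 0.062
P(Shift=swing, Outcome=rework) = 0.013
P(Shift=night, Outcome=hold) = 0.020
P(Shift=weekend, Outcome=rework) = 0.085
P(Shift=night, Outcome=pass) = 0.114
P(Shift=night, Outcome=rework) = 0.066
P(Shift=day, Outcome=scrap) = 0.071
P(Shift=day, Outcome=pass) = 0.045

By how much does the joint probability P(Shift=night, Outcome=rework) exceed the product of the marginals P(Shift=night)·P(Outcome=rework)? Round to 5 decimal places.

P(Shift=night) = 0.114 + 0.066 + 0.034 + 0.020 = 0.234.
P(Outcome=rework) = 0.060 + 0.013 + 0.066 + 0.085 = 0.224.
P(Shift=night, Outcome=rework) − P(Shift=night)P(Outcome=rework) = 0.066 − 0.234×0.224 = 0.01358.

0.01358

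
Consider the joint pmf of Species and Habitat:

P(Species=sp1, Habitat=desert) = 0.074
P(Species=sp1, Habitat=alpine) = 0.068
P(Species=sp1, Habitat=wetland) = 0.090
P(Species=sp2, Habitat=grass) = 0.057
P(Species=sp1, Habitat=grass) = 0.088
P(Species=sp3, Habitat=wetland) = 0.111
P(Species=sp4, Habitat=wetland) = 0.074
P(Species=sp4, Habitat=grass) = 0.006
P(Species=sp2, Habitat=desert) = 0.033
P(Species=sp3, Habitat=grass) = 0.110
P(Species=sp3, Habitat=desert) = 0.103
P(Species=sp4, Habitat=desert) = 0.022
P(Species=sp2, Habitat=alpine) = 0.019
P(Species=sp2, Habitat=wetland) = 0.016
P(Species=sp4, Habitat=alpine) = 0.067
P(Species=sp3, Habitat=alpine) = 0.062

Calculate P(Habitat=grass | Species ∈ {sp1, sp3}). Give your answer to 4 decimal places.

P(Species=sp1) = 0.088 + 0.090 + 0.074 + 0.068 = 0.320.
P(Species=sp3) = 0.110 + 0.111 + 0.103 + 0.062 = 0.386.
P(Species ∈ {sp1, sp3}) = 0.320 + 0.386 = 0.706; P(Habitat=grass, Species ∈ {sp1, sp3}) = 0.088 + 0.110 = 0.198.
P(Habitat=grass | Species ∈ {sp1, sp3}) = 0.198/0.706 = 0.2805.

0.2805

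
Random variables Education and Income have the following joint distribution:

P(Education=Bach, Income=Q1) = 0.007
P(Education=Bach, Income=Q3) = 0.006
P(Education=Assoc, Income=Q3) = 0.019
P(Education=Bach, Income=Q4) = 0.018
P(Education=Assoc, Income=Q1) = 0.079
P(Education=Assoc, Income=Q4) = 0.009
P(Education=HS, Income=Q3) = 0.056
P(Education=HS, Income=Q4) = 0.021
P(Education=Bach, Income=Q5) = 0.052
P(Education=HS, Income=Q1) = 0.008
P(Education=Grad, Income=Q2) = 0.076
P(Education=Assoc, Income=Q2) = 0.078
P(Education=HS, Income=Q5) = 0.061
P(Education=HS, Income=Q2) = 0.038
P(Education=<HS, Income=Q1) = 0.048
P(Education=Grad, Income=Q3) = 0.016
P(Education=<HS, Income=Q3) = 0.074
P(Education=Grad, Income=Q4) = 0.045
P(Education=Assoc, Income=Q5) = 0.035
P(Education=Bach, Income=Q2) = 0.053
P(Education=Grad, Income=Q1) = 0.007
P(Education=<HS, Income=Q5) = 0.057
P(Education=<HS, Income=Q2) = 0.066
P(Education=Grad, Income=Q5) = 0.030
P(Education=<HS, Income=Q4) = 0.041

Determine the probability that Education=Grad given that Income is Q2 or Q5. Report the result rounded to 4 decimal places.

P(Income=Q2) = 0.066 + 0.038 + 0.078 + 0.053 + 0.076 = 0.311.
P(Income=Q5) = 0.057 + 0.061 + 0.035 + 0.052 + 0.030 = 0.235.
P(Income ∈ {Q2, Q5}) = 0.311 + 0.235 = 0.546; P(Education=Grad, Income ∈ {Q2, Q5}) = 0.076 + 0.030 = 0.106.
P(Education=Grad | Income ∈ {Q2, Q5}) = 0.106/0.546 = 0.1941.

0.1941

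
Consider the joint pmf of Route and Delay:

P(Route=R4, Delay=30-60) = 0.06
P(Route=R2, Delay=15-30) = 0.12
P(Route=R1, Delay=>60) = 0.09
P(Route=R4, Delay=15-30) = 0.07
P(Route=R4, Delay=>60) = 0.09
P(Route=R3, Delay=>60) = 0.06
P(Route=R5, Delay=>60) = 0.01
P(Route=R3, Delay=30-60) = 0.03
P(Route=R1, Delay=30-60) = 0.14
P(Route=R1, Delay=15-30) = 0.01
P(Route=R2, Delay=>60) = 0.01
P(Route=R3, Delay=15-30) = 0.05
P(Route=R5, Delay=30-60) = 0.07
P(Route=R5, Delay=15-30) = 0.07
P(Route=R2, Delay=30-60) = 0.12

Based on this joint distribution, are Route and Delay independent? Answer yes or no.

no

P(Route=R1) = 0.24 and P(Delay=15-30) = 0.32, so their product is 0.0768, but P(Route=R1, Delay=15-30) = 0.01. Since these differ, Route and Delay are not independent.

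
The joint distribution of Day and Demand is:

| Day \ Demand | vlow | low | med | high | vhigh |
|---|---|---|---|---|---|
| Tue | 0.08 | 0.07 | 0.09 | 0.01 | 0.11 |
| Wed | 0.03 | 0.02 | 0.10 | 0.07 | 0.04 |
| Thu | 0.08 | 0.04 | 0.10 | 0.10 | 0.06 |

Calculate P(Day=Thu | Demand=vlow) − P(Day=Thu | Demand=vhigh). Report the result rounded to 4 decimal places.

P(Demand=vlow) = 0.08 + 0.03 + 0.08 = 0.19; P(Day=Thu | Demand=vlow) = 0.08/0.19 = 0.42105.
P(Demand=vhigh) = 0.11 + 0.04 + 0.06 = 0.21; P(Day=Thu | Demand=vhigh) = 0.06/0.21 = 0.28571.
Difference = 0.1353.

0.1353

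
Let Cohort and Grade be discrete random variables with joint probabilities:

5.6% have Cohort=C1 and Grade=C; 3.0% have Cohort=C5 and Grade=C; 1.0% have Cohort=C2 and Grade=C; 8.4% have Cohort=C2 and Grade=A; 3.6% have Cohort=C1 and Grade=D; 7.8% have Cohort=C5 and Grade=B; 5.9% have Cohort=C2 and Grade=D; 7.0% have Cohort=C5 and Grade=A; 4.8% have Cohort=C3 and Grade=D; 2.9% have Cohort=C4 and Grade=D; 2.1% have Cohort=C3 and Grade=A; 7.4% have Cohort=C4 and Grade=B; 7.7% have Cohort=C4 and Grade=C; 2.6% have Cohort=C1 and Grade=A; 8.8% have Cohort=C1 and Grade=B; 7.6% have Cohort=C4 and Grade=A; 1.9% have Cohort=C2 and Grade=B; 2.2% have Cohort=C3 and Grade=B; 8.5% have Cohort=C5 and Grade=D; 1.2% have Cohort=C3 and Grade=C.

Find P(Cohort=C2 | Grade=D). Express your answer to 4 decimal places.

P(Grade=D) = 0.036 + 0.059 + 0.048 + 0.029 + 0.085 = 0.257.
P(Cohort=C2 | Grade=D) = 0.059/0.257 = 0.2296.

0.2296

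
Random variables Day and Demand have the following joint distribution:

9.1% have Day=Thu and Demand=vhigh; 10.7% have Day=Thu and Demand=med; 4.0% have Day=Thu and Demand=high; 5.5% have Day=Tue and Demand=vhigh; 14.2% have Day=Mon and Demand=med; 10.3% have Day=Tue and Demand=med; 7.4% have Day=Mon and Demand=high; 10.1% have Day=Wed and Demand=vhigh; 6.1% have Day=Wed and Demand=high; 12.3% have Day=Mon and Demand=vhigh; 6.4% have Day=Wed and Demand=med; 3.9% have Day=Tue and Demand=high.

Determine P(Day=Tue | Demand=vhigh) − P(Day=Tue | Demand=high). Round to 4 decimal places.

-0.0336

P(Demand=vhigh) = 0.123 + 0.055 + 0.101 + 0.091 = 0.370; P(Day=Tue | Demand=vhigh) = 0.055/0.370 = 0.14865.
P(Demand=high) = 0.074 + 0.039 + 0.061 + 0.040 = 0.214; P(Day=Tue | Demand=high) = 0.039/0.214 = 0.18224.
Difference = -0.0336.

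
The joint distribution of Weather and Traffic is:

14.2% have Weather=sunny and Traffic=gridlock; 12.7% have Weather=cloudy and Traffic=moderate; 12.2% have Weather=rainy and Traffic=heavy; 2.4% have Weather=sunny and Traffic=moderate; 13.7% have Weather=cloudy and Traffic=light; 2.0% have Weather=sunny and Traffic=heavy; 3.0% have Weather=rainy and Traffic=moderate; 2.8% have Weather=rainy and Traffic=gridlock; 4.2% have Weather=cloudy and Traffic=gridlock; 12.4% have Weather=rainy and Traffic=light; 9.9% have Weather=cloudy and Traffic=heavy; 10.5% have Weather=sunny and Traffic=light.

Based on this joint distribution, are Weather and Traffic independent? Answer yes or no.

P(Weather=sunny) = 0.291 and P(Traffic=gridlock) = 0.212, so their product is 0.06169, but P(Weather=sunny, Traffic=gridlock) = 0.142. Since these differ, Weather and Traffic are not independent.

no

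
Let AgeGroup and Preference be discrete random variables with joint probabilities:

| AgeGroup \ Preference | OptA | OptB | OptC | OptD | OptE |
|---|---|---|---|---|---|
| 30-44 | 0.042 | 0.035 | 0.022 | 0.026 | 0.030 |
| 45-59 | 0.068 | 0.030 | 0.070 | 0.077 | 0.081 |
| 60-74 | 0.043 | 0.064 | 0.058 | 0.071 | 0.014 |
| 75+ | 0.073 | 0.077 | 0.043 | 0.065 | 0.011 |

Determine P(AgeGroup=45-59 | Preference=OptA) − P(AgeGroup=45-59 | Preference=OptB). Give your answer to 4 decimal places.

0.1553

P(Preference=OptA) = 0.042 + 0.068 + 0.043 + 0.073 = 0.226; P(AgeGroup=45-59 | Preference=OptA) = 0.068/0.226 = 0.30088.
P(Preference=OptB) = 0.035 + 0.030 + 0.064 + 0.077 = 0.206; P(AgeGroup=45-59 | Preference=OptB) = 0.030/0.206 = 0.14563.
Difference = 0.1553.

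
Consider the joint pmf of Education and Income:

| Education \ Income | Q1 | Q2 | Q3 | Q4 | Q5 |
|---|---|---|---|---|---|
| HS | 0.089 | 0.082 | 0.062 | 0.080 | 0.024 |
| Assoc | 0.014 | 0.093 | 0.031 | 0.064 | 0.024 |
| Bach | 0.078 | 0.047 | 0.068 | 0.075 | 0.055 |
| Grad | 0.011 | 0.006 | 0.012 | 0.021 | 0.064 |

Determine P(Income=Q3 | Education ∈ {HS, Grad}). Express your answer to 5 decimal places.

0.16408

P(Education=HS) = 0.089 + 0.082 + 0.062 + 0.080 + 0.024 = 0.337.
P(Education=Grad) = 0.011 + 0.006 + 0.012 + 0.021 + 0.064 = 0.114.
P(Education ∈ {HS, Grad}) = 0.337 + 0.114 = 0.451; P(Income=Q3, Education ∈ {HS, Grad}) = 0.062 + 0.012 = 0.074.
P(Income=Q3 | Education ∈ {HS, Grad}) = 0.074/0.451 = 0.16408.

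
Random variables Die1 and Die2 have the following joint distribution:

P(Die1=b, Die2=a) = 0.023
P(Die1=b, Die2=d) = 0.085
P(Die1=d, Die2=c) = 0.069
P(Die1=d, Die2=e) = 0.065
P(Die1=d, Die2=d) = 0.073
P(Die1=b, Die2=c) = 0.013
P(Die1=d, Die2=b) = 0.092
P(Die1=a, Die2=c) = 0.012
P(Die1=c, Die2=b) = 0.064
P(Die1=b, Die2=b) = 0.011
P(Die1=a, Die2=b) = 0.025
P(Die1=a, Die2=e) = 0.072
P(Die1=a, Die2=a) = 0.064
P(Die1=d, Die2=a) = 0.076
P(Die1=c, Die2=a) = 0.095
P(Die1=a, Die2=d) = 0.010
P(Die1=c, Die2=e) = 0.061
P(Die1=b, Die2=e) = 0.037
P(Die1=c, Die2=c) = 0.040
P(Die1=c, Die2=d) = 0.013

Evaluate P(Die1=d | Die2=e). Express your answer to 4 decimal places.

P(Die2=e) = 0.072 + 0.037 + 0.061 + 0.065 = 0.235.
P(Die1=d | Die2=e) = 0.065/0.235 = 0.2766.

0.2766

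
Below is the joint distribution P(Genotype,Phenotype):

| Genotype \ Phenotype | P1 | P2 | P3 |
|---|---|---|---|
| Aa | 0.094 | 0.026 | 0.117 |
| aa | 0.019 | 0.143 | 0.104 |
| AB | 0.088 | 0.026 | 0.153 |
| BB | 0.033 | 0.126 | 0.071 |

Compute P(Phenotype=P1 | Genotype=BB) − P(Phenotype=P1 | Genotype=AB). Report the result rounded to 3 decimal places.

-0.186

P(Genotype=BB) = 0.033 + 0.126 + 0.071 = 0.230; P(Phenotype=P1 | Genotype=BB) = 0.033/0.230 = 0.1435.
P(Genotype=AB) = 0.088 + 0.026 + 0.153 = 0.267; P(Phenotype=P1 | Genotype=AB) = 0.088/0.267 = 0.3296.
Difference = -0.186.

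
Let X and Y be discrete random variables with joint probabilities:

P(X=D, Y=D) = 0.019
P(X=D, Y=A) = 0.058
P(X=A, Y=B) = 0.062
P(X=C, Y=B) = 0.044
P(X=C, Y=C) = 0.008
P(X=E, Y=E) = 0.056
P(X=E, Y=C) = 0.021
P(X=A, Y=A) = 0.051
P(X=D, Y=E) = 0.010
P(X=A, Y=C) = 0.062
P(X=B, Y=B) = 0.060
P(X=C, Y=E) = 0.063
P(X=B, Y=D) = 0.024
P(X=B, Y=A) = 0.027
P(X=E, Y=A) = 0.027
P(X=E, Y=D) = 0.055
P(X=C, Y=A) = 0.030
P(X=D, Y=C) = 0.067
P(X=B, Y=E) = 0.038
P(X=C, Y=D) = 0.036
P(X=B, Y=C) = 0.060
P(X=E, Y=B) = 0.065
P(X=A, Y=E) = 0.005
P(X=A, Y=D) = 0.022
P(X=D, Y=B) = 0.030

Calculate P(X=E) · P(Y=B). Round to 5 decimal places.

0.05846

P(X=E) = 0.027 + 0.065 + 0.021 + 0.055 + 0.056 = 0.224.
P(Y=B) = 0.062 + 0.060 + 0.044 + 0.030 + 0.065 = 0.261.
Product: 0.224 × 0.261 = 0.05846.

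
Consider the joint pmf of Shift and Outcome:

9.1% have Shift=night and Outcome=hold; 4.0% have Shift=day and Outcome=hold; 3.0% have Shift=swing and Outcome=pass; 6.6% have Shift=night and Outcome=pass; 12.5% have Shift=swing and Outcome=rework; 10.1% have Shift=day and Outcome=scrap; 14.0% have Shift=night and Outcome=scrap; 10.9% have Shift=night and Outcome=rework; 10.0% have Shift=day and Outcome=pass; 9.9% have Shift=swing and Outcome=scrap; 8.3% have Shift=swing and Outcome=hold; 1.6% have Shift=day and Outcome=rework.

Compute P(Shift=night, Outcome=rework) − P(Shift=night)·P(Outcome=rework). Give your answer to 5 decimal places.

P(Shift=night) = 0.066 + 0.109 + 0.140 + 0.091 = 0.406.
P(Outcome=rework) = 0.016 + 0.125 + 0.109 = 0.250.
P(Shift=night, Outcome=rework) − P(Shift=night)P(Outcome=rework) = 0.109 − 0.406×0.250 = 0.00750.

0.00750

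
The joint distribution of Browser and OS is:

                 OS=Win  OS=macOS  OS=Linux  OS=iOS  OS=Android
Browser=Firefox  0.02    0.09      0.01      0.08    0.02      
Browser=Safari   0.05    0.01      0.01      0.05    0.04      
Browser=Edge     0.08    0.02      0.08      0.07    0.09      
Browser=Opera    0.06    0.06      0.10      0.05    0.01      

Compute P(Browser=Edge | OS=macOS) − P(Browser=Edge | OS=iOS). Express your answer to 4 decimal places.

P(OS=macOS) = 0.09 + 0.01 + 0.02 + 0.06 = 0.18; P(Browser=Edge | OS=macOS) = 0.02/0.18 = 0.11111.
P(OS=iOS) = 0.08 + 0.05 + 0.07 + 0.05 = 0.25; P(Browser=Edge | OS=iOS) = 0.07/0.25 = 0.28000.
Difference = -0.1689.

-0.1689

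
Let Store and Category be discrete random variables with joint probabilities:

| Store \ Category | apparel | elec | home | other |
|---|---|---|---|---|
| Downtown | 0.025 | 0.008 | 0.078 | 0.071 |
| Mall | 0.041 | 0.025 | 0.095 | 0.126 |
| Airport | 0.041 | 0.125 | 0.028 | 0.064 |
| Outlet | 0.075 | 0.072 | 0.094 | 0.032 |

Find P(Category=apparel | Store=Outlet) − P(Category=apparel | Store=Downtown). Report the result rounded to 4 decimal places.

0.1374

P(Store=Outlet) = 0.075 + 0.072 + 0.094 + 0.032 = 0.273; P(Category=apparel | Store=Outlet) = 0.075/0.273 = 0.27473.
P(Store=Downtown) = 0.025 + 0.008 + 0.078 + 0.071 = 0.182; P(Category=apparel | Store=Downtown) = 0.025/0.182 = 0.13736.
Difference = 0.1374.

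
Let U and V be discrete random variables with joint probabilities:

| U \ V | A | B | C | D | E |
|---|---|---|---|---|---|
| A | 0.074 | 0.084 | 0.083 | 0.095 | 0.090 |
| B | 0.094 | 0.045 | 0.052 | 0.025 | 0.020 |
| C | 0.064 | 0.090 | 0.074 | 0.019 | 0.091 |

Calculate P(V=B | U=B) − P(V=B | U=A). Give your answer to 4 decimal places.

-0.0065

P(U=B) = 0.094 + 0.045 + 0.052 + 0.025 + 0.020 = 0.236; P(V=B | U=B) = 0.045/0.236 = 0.19068.
P(U=A) = 0.074 + 0.084 + 0.083 + 0.095 + 0.090 = 0.426; P(V=B | U=A) = 0.084/0.426 = 0.19718.
Difference = -0.0065.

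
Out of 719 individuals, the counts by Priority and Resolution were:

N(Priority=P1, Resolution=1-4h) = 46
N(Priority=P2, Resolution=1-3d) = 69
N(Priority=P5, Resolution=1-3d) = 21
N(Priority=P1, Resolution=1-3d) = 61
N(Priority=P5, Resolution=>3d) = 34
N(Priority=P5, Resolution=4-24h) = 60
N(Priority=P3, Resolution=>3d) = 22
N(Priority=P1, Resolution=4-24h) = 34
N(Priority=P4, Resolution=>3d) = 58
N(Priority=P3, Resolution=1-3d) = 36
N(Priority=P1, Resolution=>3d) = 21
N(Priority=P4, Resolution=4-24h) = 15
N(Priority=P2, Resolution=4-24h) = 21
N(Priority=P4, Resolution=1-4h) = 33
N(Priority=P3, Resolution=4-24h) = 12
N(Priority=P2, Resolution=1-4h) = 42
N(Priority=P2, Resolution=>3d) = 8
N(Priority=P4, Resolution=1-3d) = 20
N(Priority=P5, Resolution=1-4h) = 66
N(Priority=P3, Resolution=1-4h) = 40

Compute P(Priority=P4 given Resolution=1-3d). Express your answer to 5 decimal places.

0.09662

Total with Resolution=1-3d: 61 + 69 + 36 + 20 + 21 = 207.
P(Priority=P4 | Resolution=1-3d) = 20/207 = 0.09662.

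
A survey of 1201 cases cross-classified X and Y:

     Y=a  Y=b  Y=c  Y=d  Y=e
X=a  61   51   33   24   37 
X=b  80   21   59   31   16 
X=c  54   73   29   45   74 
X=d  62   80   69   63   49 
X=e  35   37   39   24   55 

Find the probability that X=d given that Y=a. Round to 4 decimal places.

Total with Y=a: 61 + 80 + 54 + 62 + 35 = 292.
P(X=d | Y=a) = 62/292 = 0.2123.

0.2123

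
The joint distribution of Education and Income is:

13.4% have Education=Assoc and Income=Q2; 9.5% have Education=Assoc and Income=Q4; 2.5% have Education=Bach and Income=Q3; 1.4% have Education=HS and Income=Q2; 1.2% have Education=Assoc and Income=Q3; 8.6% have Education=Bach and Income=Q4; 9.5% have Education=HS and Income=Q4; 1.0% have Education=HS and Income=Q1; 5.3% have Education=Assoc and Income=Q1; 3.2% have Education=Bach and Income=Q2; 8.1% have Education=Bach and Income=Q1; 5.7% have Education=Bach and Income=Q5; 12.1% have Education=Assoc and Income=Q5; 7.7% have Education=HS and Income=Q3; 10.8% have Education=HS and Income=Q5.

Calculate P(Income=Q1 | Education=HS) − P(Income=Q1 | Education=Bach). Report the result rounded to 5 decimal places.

-0.25536

P(Education=HS) = 0.010 + 0.014 + 0.077 + 0.095 + 0.108 = 0.304; P(Income=Q1 | Education=HS) = 0.010/0.304 = 0.032895.
P(Education=Bach) = 0.081 + 0.032 + 0.025 + 0.086 + 0.057 = 0.281; P(Income=Q1 | Education=Bach) = 0.081/0.281 = 0.288256.
Difference = -0.25536.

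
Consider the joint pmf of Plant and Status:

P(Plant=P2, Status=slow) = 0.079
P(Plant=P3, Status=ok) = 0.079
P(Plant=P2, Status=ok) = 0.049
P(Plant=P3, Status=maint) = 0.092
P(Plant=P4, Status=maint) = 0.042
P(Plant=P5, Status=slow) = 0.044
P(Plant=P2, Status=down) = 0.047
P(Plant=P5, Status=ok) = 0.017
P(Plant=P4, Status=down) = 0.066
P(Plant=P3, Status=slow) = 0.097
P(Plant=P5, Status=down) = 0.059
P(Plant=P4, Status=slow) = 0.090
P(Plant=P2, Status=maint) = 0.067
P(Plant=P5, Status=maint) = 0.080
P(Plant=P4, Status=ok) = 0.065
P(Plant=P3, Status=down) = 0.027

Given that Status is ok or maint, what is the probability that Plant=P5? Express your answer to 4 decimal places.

P(Status=ok) = 0.049 + 0.079 + 0.065 + 0.017 = 0.210.
P(Status=maint) = 0.067 + 0.092 + 0.042 + 0.080 = 0.281.
P(Status ∈ {ok, maint}) = 0.210 + 0.281 = 0.491; P(Plant=P5, Status ∈ {ok, maint}) = 0.017 + 0.080 = 0.097.
P(Plant=P5 | Status ∈ {ok, maint}) = 0.097/0.491 = 0.1976.

0.1976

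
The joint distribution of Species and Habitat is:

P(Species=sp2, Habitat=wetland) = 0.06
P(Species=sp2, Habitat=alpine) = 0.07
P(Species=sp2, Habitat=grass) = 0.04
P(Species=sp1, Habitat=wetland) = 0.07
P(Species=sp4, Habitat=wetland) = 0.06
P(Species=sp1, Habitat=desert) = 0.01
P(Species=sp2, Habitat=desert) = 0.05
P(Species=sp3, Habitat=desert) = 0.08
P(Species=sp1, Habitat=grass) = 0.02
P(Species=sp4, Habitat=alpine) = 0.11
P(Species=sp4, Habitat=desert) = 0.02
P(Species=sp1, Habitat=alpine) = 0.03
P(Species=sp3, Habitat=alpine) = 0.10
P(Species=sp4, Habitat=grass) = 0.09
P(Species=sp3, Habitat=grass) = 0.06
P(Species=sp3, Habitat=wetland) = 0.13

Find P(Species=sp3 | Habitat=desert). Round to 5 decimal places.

0.50000

P(Habitat=desert) = 0.01 + 0.05 + 0.08 + 0.02 = 0.16.
P(Species=sp3 | Habitat=desert) = 0.08/0.16 = 0.50000.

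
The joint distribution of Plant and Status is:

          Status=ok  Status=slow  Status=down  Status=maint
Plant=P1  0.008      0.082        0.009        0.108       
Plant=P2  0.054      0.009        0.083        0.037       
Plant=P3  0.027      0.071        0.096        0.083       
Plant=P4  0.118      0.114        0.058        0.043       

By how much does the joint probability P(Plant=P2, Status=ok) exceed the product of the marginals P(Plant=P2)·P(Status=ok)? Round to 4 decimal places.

P(Plant=P2) = 0.054 + 0.009 + 0.083 + 0.037 = 0.183.
P(Status=ok) = 0.008 + 0.054 + 0.027 + 0.118 = 0.207.
P(Plant=P2, Status=ok) − P(Plant=P2)P(Status=ok) = 0.054 − 0.183×0.207 = 0.0161.

0.0161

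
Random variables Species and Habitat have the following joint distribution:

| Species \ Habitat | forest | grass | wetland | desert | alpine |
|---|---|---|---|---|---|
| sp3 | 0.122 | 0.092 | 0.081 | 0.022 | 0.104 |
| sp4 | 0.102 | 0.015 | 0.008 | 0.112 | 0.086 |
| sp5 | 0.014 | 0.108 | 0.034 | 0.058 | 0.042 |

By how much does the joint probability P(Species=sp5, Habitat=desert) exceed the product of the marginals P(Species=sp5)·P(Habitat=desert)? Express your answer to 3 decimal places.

P(Species=sp5) = 0.014 + 0.108 + 0.034 + 0.058 + 0.042 = 0.256.
P(Habitat=desert) = 0.022 + 0.112 + 0.058 = 0.192.
P(Species=sp5, Habitat=desert) − P(Species=sp5)P(Habitat=desert) = 0.058 − 0.256×0.192 = 0.009.

0.009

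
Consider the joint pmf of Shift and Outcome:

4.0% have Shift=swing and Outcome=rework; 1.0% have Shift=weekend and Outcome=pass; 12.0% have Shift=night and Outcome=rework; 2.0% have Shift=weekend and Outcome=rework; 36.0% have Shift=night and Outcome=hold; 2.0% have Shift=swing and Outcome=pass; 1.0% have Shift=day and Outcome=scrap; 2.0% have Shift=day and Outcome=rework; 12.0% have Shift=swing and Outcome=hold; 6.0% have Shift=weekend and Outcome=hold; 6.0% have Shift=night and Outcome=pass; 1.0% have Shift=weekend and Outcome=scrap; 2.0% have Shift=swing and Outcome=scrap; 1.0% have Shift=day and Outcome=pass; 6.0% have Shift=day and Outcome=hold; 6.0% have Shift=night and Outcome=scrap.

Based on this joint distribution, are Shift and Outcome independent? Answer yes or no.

Every cell satisfies P(Shift,Outcome) = P(Shift)·P(Outcome). For instance P(Shift=day) = 0.100, P(Outcome=pass) = 0.100, and 0.100×0.100 = 0.010 matches the joint entry. So Shift and Outcome are independent.

yes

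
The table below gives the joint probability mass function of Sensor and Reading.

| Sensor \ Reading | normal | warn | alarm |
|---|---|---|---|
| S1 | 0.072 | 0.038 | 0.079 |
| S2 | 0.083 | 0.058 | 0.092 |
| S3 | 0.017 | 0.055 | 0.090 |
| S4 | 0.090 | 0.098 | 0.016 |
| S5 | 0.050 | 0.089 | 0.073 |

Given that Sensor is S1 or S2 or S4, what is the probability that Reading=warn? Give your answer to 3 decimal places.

0.310

P(Sensor=S1) = 0.072 + 0.038 + 0.079 = 0.189.
P(Sensor=S2) = 0.083 + 0.058 + 0.092 = 0.233.
P(Sensor=S4) = 0.090 + 0.098 + 0.016 = 0.204.
P(Sensor ∈ {S1, S2, S4}) = 0.189 + 0.233 + 0.204 = 0.626; P(Reading=warn, Sensor ∈ {S1, S2, S4}) = 0.038 + 0.058 + 0.098 = 0.194.
P(Reading=warn | Sensor ∈ {S1, S2, S4}) = 0.194/0.626 = 0.310.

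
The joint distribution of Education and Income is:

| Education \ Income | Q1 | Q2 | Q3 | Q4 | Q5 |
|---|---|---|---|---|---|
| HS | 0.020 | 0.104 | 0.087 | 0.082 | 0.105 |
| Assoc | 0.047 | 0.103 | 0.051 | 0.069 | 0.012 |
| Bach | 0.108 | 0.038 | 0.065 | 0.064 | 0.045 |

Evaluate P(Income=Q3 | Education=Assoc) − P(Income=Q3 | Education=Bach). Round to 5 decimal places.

P(Education=Assoc) = 0.047 + 0.103 + 0.051 + 0.069 + 0.012 = 0.282; P(Income=Q3 | Education=Assoc) = 0.051/0.282 = 0.180851.
P(Education=Bach) = 0.108 + 0.038 + 0.065 + 0.064 + 0.045 = 0.320; P(Income=Q3 | Education=Bach) = 0.065/0.320 = 0.203125.
Difference = -0.02227.

-0.02227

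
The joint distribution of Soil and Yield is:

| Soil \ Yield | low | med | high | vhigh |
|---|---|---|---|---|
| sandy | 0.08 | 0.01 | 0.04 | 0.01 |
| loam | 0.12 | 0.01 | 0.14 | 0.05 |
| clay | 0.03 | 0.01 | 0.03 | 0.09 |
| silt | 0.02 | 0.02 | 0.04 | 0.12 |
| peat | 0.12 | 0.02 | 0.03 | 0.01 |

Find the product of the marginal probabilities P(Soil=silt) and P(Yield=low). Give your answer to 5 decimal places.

0.07400

P(Soil=silt) = 0.02 + 0.02 + 0.04 + 0.12 = 0.20.
P(Yield=low) = 0.08 + 0.12 + 0.03 + 0.02 + 0.12 = 0.37.
Product: 0.20 × 0.37 = 0.07400.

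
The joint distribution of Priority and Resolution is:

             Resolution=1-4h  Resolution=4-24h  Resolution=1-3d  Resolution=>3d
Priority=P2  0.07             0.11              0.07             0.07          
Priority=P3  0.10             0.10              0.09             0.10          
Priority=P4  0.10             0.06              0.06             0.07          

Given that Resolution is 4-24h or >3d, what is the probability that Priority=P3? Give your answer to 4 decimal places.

P(Resolution=4-24h) = 0.11 + 0.10 + 0.06 = 0.27.
P(Resolution=>3d) = 0.07 + 0.10 + 0.07 = 0.24.
P(Resolution ∈ {4-24h, >3d}) = 0.27 + 0.24 = 0.51; P(Priority=P3, Resolution ∈ {4-24h, >3d}) = 0.10 + 0.10 = 0.20.
P(Priority=P3 | Resolution ∈ {4-24h, >3d}) = 0.20/0.51 = 0.3922.

0.3922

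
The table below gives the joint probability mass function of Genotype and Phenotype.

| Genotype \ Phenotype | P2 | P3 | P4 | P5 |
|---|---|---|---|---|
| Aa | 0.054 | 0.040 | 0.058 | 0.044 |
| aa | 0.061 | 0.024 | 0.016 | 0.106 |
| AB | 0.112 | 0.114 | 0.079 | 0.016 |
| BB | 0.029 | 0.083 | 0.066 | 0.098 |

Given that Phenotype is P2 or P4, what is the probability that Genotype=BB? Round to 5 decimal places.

P(Phenotype=P2) = 0.054 + 0.061 + 0.112 + 0.029 = 0.256.
P(Phenotype=P4) = 0.058 + 0.016 + 0.079 + 0.066 = 0.219.
P(Phenotype ∈ {P2, P4}) = 0.256 + 0.219 = 0.475; P(Genotype=BB, Phenotype ∈ {P2, P4}) = 0.029 + 0.066 = 0.095.
P(Genotype=BB | Phenotype ∈ {P2, P4}) = 0.095/0.475 = 0.20000.

0.20000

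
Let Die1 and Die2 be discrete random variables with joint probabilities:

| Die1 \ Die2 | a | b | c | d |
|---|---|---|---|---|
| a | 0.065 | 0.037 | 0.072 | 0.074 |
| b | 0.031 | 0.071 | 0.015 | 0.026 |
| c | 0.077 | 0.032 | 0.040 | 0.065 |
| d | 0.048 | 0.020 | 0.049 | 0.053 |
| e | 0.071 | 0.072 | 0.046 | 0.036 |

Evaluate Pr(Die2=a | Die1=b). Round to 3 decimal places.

0.217

P(Die1=b) = 0.031 + 0.071 + 0.015 + 0.026 = 0.143.
P(Die2=a | Die1=b) = 0.031/0.143 = 0.217.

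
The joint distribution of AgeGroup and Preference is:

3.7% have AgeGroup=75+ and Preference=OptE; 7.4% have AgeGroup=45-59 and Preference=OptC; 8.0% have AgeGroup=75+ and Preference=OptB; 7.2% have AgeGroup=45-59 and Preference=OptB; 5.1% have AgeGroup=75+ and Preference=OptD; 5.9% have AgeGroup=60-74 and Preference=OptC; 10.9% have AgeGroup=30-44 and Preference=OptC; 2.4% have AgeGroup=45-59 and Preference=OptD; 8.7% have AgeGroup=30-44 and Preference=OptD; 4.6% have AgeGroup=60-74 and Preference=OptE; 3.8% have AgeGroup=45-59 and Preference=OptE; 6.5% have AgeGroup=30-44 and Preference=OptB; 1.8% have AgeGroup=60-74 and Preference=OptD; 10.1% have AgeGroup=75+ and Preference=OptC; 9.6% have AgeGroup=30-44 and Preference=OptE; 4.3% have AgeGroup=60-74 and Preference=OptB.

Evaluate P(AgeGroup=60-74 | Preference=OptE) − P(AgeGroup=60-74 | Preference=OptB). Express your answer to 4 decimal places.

0.0466

P(Preference=OptE) = 0.096 + 0.038 + 0.046 + 0.037 = 0.217; P(AgeGroup=60-74 | Preference=OptE) = 0.046/0.217 = 0.21198.
P(Preference=OptB) = 0.065 + 0.072 + 0.043 + 0.080 = 0.260; P(AgeGroup=60-74 | Preference=OptB) = 0.043/0.260 = 0.16538.
Difference = 0.0466.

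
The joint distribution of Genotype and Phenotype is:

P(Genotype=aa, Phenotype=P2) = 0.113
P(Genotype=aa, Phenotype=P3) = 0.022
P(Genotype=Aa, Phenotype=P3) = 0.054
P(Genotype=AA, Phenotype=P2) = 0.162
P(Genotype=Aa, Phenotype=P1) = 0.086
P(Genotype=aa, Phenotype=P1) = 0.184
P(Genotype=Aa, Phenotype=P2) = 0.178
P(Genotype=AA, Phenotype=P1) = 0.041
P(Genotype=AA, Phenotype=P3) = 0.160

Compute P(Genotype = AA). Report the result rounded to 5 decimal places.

0.36300

P(Genotype=AA) = 0.041 + 0.162 + 0.160 = 0.363.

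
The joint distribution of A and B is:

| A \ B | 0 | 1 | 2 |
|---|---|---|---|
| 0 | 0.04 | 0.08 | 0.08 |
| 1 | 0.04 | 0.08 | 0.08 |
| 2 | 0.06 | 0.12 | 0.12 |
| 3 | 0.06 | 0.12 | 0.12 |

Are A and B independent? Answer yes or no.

yes

Every cell satisfies P(A,B) = P(A)·P(B). For instance P(A=0) = 0.20, P(B=0) = 0.20, and 0.20×0.20 = 0.04 matches the joint entry. So A and B are independent.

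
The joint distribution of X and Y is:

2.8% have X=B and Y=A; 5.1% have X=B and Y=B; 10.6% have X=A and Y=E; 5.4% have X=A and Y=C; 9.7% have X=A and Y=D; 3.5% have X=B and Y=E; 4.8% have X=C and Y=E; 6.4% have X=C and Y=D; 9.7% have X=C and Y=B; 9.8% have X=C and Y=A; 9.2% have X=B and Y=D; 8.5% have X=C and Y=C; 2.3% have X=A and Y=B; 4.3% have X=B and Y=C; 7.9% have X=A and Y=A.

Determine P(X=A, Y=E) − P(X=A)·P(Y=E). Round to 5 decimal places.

0.03815

P(X=A) = 0.079 + 0.023 + 0.054 + 0.097 + 0.106 = 0.359.
P(Y=E) = 0.106 + 0.035 + 0.048 = 0.189.
P(X=A, Y=E) − P(X=A)P(Y=E) = 0.106 − 0.359×0.189 = 0.03815.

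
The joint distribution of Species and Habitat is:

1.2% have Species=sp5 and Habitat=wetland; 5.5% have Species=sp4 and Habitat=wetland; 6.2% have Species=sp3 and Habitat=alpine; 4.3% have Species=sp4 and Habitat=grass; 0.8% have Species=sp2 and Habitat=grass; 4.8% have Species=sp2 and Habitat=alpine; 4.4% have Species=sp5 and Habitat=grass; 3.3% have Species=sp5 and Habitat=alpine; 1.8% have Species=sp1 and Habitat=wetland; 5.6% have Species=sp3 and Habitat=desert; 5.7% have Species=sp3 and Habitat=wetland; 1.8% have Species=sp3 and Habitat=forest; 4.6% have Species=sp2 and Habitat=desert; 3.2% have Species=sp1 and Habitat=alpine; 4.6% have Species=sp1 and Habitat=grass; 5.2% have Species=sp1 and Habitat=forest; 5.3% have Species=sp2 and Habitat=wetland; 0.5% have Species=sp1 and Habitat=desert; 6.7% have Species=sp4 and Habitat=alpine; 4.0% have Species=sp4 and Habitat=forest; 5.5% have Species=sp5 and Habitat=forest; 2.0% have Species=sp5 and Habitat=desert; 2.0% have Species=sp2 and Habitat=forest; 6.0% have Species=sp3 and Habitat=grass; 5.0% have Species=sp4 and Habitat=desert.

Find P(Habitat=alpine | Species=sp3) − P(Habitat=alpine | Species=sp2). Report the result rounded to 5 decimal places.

-0.02923

P(Species=sp3) = 0.018 + 0.060 + 0.057 + 0.056 + 0.062 = 0.253; P(Habitat=alpine | Species=sp3) = 0.062/0.253 = 0.245059.
P(Species=sp2) = 0.020 + 0.008 + 0.053 + 0.046 + 0.048 = 0.175; P(Habitat=alpine | Species=sp2) = 0.048/0.175 = 0.274286.
Difference = -0.02923.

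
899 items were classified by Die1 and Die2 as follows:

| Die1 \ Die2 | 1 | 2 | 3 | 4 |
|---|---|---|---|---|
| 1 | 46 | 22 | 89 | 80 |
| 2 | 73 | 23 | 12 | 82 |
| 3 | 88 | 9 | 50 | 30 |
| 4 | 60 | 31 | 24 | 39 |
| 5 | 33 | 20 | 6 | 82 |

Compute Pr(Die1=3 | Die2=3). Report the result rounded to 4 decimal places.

0.2762

Total with Die2=3: 89 + 12 + 50 + 24 + 6 = 181.
P(Die1=3 | Die2=3) = 50/181 = 0.2762.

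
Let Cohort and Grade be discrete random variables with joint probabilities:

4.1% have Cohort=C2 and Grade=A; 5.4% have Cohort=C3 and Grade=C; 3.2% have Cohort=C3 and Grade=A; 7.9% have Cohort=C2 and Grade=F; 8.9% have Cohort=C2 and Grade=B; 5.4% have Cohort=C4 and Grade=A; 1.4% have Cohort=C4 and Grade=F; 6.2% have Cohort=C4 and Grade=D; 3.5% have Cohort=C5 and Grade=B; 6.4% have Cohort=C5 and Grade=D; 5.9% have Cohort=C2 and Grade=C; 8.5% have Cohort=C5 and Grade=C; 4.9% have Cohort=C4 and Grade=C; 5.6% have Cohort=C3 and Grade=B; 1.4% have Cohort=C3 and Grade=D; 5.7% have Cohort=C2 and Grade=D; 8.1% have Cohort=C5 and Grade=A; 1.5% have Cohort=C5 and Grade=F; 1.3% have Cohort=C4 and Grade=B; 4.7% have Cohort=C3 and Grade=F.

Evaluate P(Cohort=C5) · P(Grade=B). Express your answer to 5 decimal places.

P(Cohort=C5) = 0.081 + 0.035 + 0.085 + 0.064 + 0.015 = 0.280.
P(Grade=B) = 0.089 + 0.056 + 0.013 + 0.035 = 0.193.
Product: 0.280 × 0.193 = 0.05404.

0.05404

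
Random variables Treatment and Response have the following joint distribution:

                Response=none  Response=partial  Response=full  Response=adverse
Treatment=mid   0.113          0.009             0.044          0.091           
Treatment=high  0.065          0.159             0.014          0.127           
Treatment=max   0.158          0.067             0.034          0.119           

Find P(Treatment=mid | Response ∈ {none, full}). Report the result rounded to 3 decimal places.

P(Response=none) = 0.113 + 0.065 + 0.158 = 0.336.
P(Response=full) = 0.044 + 0.014 + 0.034 = 0.092.
P(Response ∈ {none, full}) = 0.336 + 0.092 = 0.428; P(Treatment=mid, Response ∈ {none, full}) = 0.113 + 0.044 = 0.157.
P(Treatment=mid | Response ∈ {none, full}) = 0.157/0.428 = 0.367.

0.367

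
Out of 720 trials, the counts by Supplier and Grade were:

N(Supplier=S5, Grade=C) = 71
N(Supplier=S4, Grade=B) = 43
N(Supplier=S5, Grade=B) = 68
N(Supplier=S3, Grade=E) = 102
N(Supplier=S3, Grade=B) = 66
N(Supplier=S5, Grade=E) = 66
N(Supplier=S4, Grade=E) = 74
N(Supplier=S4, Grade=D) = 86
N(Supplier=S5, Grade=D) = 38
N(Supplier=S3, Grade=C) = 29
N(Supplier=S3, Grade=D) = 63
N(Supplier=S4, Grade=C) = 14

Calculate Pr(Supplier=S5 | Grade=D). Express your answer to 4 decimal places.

Total with Grade=D: 63 + 86 + 38 = 187.
P(Supplier=S5 | Grade=D) = 38/187 = 0.2032.

0.2032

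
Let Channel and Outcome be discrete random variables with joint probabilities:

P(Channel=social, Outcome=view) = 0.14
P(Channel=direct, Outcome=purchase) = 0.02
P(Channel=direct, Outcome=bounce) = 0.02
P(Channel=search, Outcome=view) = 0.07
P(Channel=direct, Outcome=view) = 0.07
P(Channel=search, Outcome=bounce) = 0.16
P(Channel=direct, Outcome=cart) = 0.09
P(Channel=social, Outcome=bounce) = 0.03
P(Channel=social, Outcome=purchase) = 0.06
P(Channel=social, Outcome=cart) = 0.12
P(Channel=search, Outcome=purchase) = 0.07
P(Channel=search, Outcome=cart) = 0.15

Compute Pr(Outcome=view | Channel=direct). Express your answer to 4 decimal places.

0.3500

P(Channel=direct) = 0.02 + 0.07 + 0.09 + 0.02 = 0.20.
P(Outcome=view | Channel=direct) = 0.07/0.20 = 0.3500.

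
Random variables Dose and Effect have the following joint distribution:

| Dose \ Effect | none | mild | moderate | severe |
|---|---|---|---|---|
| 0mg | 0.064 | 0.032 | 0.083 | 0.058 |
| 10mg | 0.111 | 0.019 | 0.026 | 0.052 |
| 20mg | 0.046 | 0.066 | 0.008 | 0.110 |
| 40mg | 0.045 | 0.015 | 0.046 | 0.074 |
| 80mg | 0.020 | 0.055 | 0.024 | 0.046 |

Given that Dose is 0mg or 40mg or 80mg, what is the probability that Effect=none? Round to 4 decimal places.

P(Dose=0mg) = 0.064 + 0.032 + 0.083 + 0.058 = 0.237.
P(Dose=40mg) = 0.045 + 0.015 + 0.046 + 0.074 = 0.180.
P(Dose=80mg) = 0.020 + 0.055 + 0.024 + 0.046 = 0.145.
P(Dose ∈ {0mg, 40mg, 80mg}) = 0.237 + 0.180 + 0.145 = 0.562; P(Effect=none, Dose ∈ {0mg, 40mg, 80mg}) = 0.064 + 0.045 + 0.020 = 0.129.
P(Effect=none | Dose ∈ {0mg, 40mg, 80mg}) = 0.129/0.562 = 0.2295.

0.2295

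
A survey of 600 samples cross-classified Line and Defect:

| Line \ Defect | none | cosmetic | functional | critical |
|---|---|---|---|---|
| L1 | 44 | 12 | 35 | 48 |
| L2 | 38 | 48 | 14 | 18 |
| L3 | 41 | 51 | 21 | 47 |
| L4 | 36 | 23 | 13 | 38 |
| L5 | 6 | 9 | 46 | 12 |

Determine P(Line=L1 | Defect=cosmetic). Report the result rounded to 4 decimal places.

Total with Defect=cosmetic: 12 + 48 + 51 + 23 + 9 = 143.
P(Line=L1 | Defect=cosmetic) = 12/143 = 0.0839.

0.0839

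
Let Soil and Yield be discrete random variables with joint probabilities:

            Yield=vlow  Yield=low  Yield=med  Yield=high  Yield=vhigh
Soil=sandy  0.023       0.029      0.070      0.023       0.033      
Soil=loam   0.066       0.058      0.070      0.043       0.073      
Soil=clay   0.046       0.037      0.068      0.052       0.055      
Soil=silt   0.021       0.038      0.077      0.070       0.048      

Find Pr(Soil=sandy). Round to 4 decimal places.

P(Soil=sandy) = 0.023 + 0.029 + 0.070 + 0.023 + 0.033 = 0.178.

0.1780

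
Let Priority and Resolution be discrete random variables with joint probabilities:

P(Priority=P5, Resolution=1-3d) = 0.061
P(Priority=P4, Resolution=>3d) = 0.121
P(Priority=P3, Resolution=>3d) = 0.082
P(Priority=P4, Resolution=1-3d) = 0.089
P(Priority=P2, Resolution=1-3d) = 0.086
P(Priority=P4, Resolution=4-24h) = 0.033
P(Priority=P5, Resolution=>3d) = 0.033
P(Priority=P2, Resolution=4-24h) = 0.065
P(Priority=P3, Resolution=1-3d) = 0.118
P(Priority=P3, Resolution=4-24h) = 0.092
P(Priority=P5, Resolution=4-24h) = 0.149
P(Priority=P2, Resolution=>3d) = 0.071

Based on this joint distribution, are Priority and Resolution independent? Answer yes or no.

P(Priority=P5) = 0.243 and P(Resolution=4-24h) = 0.339, so their product is 0.08238, but P(Priority=P5, Resolution=4-24h) = 0.149. Since these differ, Priority and Resolution are not independent.

no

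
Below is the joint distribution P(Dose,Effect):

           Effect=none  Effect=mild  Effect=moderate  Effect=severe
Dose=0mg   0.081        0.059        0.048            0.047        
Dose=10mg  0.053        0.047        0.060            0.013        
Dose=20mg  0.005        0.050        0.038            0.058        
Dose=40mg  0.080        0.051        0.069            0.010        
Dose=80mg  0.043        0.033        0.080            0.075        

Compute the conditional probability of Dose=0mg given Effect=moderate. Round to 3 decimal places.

P(Effect=moderate) = 0.048 + 0.060 + 0.038 + 0.069 + 0.080 = 0.295.
P(Dose=0mg | Effect=moderate) = 0.048/0.295 = 0.163.

0.163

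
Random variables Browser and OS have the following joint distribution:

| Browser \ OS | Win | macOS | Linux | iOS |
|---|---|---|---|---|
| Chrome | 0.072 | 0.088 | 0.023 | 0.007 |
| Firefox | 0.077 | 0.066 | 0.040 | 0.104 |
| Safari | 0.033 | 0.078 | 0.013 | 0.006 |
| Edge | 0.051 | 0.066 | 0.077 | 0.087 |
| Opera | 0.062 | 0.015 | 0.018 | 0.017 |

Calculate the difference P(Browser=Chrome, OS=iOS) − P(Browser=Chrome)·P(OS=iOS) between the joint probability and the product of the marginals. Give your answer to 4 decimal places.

P(Browser=Chrome) = 0.072 + 0.088 + 0.023 + 0.007 = 0.190.
P(OS=iOS) = 0.007 + 0.104 + 0.006 + 0.087 + 0.017 = 0.221.
P(Browser=Chrome, OS=iOS) − P(Browser=Chrome)P(OS=iOS) = 0.007 − 0.190×0.221 = -0.0350.

-0.0350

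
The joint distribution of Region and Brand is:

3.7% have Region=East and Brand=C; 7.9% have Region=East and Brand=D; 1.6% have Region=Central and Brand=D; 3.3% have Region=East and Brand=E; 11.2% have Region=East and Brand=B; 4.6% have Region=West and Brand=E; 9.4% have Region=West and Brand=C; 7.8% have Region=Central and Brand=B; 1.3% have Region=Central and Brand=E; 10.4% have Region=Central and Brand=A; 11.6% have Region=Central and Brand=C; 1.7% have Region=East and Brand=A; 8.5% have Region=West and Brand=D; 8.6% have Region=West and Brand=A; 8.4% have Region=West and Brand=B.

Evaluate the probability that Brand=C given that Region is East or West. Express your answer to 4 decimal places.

0.1947

P(Region=East) = 0.017 + 0.112 + 0.037 + 0.079 + 0.033 = 0.278.
P(Region=West) = 0.086 + 0.084 + 0.094 + 0.085 + 0.046 = 0.395.
P(Region ∈ {East, West}) = 0.278 + 0.395 = 0.673; P(Brand=C, Region ∈ {East, West}) = 0.037 + 0.094 = 0.131.
P(Brand=C | Region ∈ {East, West}) = 0.131/0.673 = 0.1947.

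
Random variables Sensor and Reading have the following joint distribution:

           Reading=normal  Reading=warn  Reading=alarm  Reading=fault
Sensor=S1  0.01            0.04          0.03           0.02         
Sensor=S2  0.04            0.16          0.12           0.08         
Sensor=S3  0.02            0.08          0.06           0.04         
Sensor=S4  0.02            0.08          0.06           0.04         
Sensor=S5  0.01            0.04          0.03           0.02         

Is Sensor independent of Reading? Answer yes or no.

yes

Every cell satisfies P(Sensor,Reading) = P(Sensor)·P(Reading). For instance P(Sensor=S5) = 0.10, P(Reading=normal) = 0.10, and 0.10×0.10 = 0.01 matches the joint entry. So Sensor and Reading are independent.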